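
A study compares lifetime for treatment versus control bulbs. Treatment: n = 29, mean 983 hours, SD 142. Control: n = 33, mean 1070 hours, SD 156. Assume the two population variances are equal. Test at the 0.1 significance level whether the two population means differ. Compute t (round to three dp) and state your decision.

t = -2.284; reject H0

Let group 1 = treatment, group 2 = control. H0: μ_1 = μ_2; H1: μ_1 ≠ μ_2 (two-sample pooled-variance t-test, two-sided).
s_p² = [(29−1)·142² + (33−1)·156²]/(29+33−2) = 22389.1
t = (983 − 1070)/√[22389.1·(1/29 + 1/33)] = -2.284
df = n₁ + n₂ − 2 = 60
Two-sided p-value ≈ 0.026
Since p ≈ 0.026 < α = 0.1, reject H0; the evidence is statistically significant.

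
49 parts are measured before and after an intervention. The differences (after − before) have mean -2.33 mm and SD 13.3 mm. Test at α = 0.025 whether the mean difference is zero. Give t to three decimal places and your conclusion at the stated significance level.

t = -1.226; fail to reject H0

H0: μ_d = 0; H1: μ_d ≠ 0 (paired t-test on the differences, two-sided).
t = d̄/(s_d/√n) = -2.33/(13.3/√49) = -1.226
df = n − 1 = 48
Two-sided p-value ≈ 0.2261
Since p ≈ 0.2261 > α = 0.025, fail to reject H0; the evidence is not statistically significant.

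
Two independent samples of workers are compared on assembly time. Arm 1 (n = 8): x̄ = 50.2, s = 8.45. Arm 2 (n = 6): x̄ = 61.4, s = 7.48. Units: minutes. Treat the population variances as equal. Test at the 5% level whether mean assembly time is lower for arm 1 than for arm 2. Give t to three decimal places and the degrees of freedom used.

t = -2.573, df = 12

Let group 1 = arm 1, group 2 = arm 2. H0: μ_1 = μ_2; H1: μ_1 < μ_2 (two-sample pooled-variance t-test, left-tailed).
s_p² = [(8−1)·8.45² + (6−1)·7.48²]/(8+6−2) = 64.9641
t = (50.2 − 61.4)/√[64.9641·(1/8 + 1/6)] = -2.573
df = n₁ + n₂ − 2 = 12
p-value = P(T ≤ -2.573) ≈ 0.012
Since p ≈ 0.012 < α = 0.05, reject H0; the evidence is statistically significant.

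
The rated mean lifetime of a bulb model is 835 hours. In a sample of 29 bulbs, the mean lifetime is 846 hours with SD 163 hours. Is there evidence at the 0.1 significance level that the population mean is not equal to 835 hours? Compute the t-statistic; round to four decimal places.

H0: μ = 835; H1: μ ≠ 835 (one-sample t-test, two-sided).
t = (x̄ − μ₀)/(s/√n) = (846 − 835)/(163/√29) = 0.3634
df = n − 1 = 28
Two-sided p-value ≈ 0.7190
Since p ≈ 0.7190 > α = 0.1, fail to reject H0; the evidence is not statistically significant.

0.3634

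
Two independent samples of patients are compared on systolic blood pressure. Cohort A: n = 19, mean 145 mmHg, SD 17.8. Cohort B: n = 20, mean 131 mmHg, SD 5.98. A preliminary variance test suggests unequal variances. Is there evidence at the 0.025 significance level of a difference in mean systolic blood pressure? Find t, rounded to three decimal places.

Let group 1 = cohort A, group 2 = cohort B. H0: μ_1 = μ_2; H1: μ_1 ≠ μ_2 (Welch's two-sample t-test, two-sided).
t = (x̄_1 − x̄_2)/√(s_1²/n_1 + s_2²/n_2) = (145 − 131)/√(17.8²/19 + 5.98²/20) = 3.258
Welch–Satterthwaite df ≈ 21.83
Two-sided p-value ≈ 0.0036
Since p ≈ 0.0036 < α = 0.025, reject H0; the evidence is statistically significant.

3.258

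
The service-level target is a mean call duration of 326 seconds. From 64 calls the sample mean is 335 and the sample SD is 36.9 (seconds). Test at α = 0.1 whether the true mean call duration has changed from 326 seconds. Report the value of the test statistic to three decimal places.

H0: μ = 326; H1: μ ≠ 326 (one-sample t-test, two-sided).
t = (x̄ − μ₀)/(s/√n) = (335 − 326)/(36.9/√64) = 1.951
df = n − 1 = 63
Two-sided p-value ≈ 0.0555
Since p ≈ 0.0555 < α = 0.1, reject H0; the data support H1.

1.951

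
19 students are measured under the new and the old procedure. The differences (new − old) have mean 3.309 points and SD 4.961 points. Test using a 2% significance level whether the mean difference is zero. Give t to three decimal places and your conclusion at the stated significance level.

t = 2.907; reject H0

H0: μ_d = 0; H1: μ_d ≠ 0 (paired t-test on the differences, two-sided).
t = d̄/(s_d/√n) = 3.309/(4.961/√19) = 2.907
df = n − 1 = 18
Two-sided p-value ≈ 0.0094
Since p ≈ 0.0094 < α = 0.02, reject H0; the evidence is statistically significant.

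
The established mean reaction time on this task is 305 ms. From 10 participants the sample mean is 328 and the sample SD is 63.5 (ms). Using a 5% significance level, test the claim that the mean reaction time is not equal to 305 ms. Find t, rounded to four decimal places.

1.1454

H0: μ = 305; H1: μ ≠ 305 (one-sample t-test, two-sided).
t = (x̄ − μ₀)/(s/√n) = (328 − 305)/(63.5/√10) = 1.1454
df = n − 1 = 9
Two-sided p-value ≈ 0.2816
Since p ≈ 0.2816 > α = 0.05, fail to reject H0; the data do not provide sufficient evidence against H0.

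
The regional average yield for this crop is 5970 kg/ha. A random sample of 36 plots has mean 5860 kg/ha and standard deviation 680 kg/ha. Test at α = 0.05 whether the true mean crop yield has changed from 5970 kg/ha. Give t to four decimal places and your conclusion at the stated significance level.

H0: μ = 5970; H1: μ ≠ 5970 (one-sample t-test, two-sided).
t = (x̄ − μ₀)/(s/√n) = (5860 − 5970)/(680/√36) = -0.9706
df = n − 1 = 35
Two-sided p-value ≈ 0.338
Since p ≈ 0.338 > α = 0.05, fail to reject H0; the evidence is not statistically significant.

t = -0.9706; fail to reject H0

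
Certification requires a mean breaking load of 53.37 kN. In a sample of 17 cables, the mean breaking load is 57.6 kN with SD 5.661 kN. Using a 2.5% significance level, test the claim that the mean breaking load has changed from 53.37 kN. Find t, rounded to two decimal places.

H0: μ = 53.37; H1: μ ≠ 53.37 (one-sample t-test, two-sided).
t = (x̄ − μ₀)/(s/√n) = (57.6 − 53.37)/(5.661/√17) = 3.08
df = n − 1 = 16
Two-sided p-value ≈ 0.007
Since p ≈ 0.007 < α = 0.025, reject H0; the evidence is statistically significant.

3.08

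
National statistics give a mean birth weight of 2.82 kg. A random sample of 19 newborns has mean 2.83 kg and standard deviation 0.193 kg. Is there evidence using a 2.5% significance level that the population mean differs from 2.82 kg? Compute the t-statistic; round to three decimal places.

0.226

H0: μ = 2.82; H1: μ ≠ 2.82 (one-sample t-test, two-sided).
t = (x̄ − μ₀)/(s/√n) = (2.83 − 2.82)/(0.193/√19) = 0.226
df = n − 1 = 18
Two-sided p-value ≈ 0.8239
Since p ≈ 0.8239 > α = 0.025, fail to reject H0; the evidence is not statistically significant.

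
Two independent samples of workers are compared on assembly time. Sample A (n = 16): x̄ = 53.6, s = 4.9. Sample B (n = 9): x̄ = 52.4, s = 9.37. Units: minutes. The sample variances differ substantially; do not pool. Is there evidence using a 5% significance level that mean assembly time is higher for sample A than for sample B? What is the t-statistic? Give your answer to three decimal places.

0.358

Let group 1 = sample A, group 2 = sample B. H0: μ_1 = μ_2; H1: μ_1 > μ_2 (Welch's two-sample t-test, right-tailed).
t = (x̄_1 − x̄_2)/√(s_1²/n_1 + s_2²/n_2) = (53.6 − 52.4)/√(4.9²/16 + 9.37²/9) = 0.358
Welch–Satterthwaite df ≈ 10.52
p-value = P(T ≥ 0.358) ≈ 0.364
Since p ≈ 0.364 > α = 0.05, fail to reject H0; the data do not provide sufficient evidence against H0.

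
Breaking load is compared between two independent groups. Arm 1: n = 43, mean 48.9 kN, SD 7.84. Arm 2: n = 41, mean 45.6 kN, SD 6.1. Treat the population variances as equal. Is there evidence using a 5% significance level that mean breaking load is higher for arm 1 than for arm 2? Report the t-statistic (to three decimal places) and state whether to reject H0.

t = 2.146; reject H0

Let group 1 = arm 1, group 2 = arm 2. H0: μ_1 = μ_2; H1: μ_1 > μ_2 (two-sample pooled-variance t-test, right-tailed).
s_p² = [(43−1)·7.84² + (41−1)·6.1²]/(43+41−2) = 49.6336
t = (48.9 − 45.6)/√[49.6336·(1/43 + 1/41)] = 2.146
df = n₁ + n₂ − 2 = 82
p-value = P(T ≥ 2.146) ≈ 0.0174
Since p ≈ 0.0174 < α = 0.05, reject H0; the evidence is statistically significant.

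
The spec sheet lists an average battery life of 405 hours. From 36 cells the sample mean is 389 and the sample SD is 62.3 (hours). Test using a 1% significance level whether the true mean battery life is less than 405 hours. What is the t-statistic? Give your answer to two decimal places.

-1.54

H0: μ = 405; H1: μ < 405 (one-sample t-test, left-tailed).
t = (x̄ − μ₀)/(s/√n) = (389 − 405)/(62.3/√36) = -1.54
df = n − 1 = 35
p-value = P(T ≤ -1.54) ≈ 0.066
Since p ≈ 0.066 > α = 0.01, fail to reject H0; the data do not provide sufficient evidence against H0.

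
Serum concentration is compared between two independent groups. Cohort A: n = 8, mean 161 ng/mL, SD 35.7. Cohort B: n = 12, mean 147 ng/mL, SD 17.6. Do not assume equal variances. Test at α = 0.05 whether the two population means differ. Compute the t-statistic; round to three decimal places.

Let group 1 = cohort A, group 2 = cohort B. H0: μ_1 = μ_2; H1: μ_1 ≠ μ_2 (Welch's two-sample t-test, two-sided).
t = (x̄_1 − x̄_2)/√(s_1²/n_1 + s_2²/n_2) = (161 − 147)/√(35.7²/8 + 17.6²/12) = 1.029
Welch–Satterthwaite df ≈ 9.30
Two-sided p-value ≈ 0.330
Since p ≈ 0.330 > α = 0.05, fail to reject H0; the evidence is not statistically significant.

1.029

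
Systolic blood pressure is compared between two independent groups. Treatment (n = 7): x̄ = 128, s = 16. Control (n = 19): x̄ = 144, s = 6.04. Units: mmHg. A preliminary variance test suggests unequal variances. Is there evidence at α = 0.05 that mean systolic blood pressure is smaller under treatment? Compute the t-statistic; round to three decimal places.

Let group 1 = treatment, group 2 = control. H0: μ_1 = μ_2; H1: μ_1 < μ_2 (Welch's two-sample t-test, left-tailed).
t = (x̄_1 − x̄_2)/√(s_1²/n_1 + s_2²/n_2) = (128 − 144)/√(16²/7 + 6.04²/19) = -2.579
Welch–Satterthwaite df ≈ 6.64
p-value = P(T ≤ -2.579) ≈ 0.019
Since p ≈ 0.019 < α = 0.05, reject H0; the evidence is statistically significant.

-2.579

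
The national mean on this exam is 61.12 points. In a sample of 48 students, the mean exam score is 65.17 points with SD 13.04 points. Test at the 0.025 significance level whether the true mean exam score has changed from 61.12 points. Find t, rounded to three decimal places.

2.152

H0: μ = 61.12; H1: μ ≠ 61.12 (one-sample t-test, two-sided).
t = (x̄ − μ₀)/(s/√n) = (65.17 − 61.12)/(13.04/√48) = 2.152
df = n − 1 = 47
Two-sided p-value ≈ 0.0366
Since p ≈ 0.0366 > α = 0.025, fail to reject H0; the evidence is not statistically significant.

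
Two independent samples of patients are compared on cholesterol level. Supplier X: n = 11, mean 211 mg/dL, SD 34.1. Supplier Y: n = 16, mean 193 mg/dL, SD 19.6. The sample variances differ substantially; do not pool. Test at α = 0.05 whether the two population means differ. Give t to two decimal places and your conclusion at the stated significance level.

Let group 1 = supplier X, group 2 = supplier Y. H0: μ_1 = μ_2; H1: μ_1 ≠ μ_2 (Welch's two-sample t-test, two-sided).
t = (x̄_1 − x̄_2)/√(s_1²/n_1 + s_2²/n_2) = (211 − 193)/√(34.1²/11 + 19.6²/16) = 1.58
Welch–Satterthwaite df ≈ 14.56
Two-sided p-value ≈ 0.1355
Since p ≈ 0.1355 > α = 0.05, fail to reject H0; the evidence is not statistically significant.

t = 1.58; fail to reject H0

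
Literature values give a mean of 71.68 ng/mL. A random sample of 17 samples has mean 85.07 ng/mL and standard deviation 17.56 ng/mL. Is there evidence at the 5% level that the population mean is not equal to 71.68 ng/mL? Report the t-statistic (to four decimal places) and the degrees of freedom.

H0: μ = 71.68; H1: μ ≠ 71.68 (one-sample t-test, two-sided).
t = (x̄ − μ₀)/(s/√n) = (85.07 − 71.68)/(17.56/√17) = 3.1440
df = n − 1 = 16
Two-sided p-value ≈ 0.006
Since p ≈ 0.006 < α = 0.05, reject H0; the evidence is statistically significant.

t = 3.1440, df = 16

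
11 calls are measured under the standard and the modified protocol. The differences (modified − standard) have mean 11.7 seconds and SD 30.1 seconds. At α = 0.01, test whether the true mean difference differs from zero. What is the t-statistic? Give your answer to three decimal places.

1.289

H0: μ_d = 0; H1: μ_d ≠ 0 (paired t-test on the differences, two-sided).
t = d̄/(s_d/√n) = 11.7/(30.1/√11) = 1.289
df = n − 1 = 10
Two-sided p-value ≈ 0.2264
Since p ≈ 0.2264 > α = 0.01, fail to reject H0; the data do not provide sufficient evidence against H0.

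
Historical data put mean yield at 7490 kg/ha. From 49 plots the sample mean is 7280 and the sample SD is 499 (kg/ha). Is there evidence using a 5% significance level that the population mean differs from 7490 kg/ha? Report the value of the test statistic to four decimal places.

-2.9459

H0: μ = 7490; H1: μ ≠ 7490 (one-sample t-test, two-sided).
t = (x̄ − μ₀)/(s/√n) = (7280 − 7490)/(499/√49) = -2.9459
df = n − 1 = 48
Two-sided p-value ≈ 0.0050
Since p ≈ 0.0050 < α = 0.05, reject H0; the evidence is statistically significant.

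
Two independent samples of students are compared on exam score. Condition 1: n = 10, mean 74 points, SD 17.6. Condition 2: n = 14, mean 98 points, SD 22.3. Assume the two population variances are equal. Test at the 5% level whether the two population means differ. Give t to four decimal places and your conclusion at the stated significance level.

t = -2.8265; reject H0

Let group 1 = condition 1, group 2 = condition 2. H0: μ_1 = μ_2; H1: μ_1 ≠ μ_2 (two-sample pooled-variance t-test, two-sided).
s_p² = [(10−1)·17.6² + (14−1)·22.3²]/(10+14−2) = 420.573
t = (74 − 98)/√[420.573·(1/10 + 1/14)] = -2.8265
df = n₁ + n₂ − 2 = 22
Two-sided p-value ≈ 0.0098
Since p ≈ 0.0098 < α = 0.05, reject H0; the data support H1.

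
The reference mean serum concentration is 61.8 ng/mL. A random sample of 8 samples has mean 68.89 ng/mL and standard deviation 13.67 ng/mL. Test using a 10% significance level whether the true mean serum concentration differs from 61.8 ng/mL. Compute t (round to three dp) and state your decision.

H0: μ = 61.8; H1: μ ≠ 61.8 (one-sample t-test, two-sided).
t = (x̄ − μ₀)/(s/√n) = (68.89 − 61.8)/(13.67/√8) = 1.467
df = n − 1 = 7
Two-sided p-value ≈ 0.186
Since p ≈ 0.186 > α = 0.1, fail to reject H0; the data do not provide sufficient evidence against H0.

t = 1.467; fail to reject H0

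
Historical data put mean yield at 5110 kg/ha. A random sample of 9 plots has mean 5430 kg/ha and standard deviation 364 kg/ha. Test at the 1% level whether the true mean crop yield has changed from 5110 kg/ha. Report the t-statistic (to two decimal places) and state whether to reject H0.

H0: μ = 5110; H1: μ ≠ 5110 (one-sample t-test, two-sided).
t = (x̄ − μ₀)/(s/√n) = (5430 − 5110)/(364/√9) = 2.64
df = n − 1 = 8
Two-sided p-value ≈ 0.0298
Since p ≈ 0.0298 > α = 0.01, fail to reject H0; the evidence is not statistically significant.

t = 2.64; fail to reject H0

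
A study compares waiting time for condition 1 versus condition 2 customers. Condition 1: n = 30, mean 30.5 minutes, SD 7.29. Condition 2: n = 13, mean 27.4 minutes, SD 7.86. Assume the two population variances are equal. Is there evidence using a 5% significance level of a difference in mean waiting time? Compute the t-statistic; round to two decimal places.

Let group 1 = condition 1, group 2 = condition 2. H0: μ_1 = μ_2; H1: μ_1 ≠ μ_2 (two-sample pooled-variance t-test, two-sided).
s_p² = [(30−1)·7.29² + (13−1)·7.86²]/(30+13−2) = 55.6716
t = (30.5 − 27.4)/√[55.6716·(1/30 + 1/13)] = 1.25
df = n₁ + n₂ − 2 = 41
Two-sided p-value ≈ 0.218
Since p ≈ 0.218 > α = 0.05, fail to reject H0; the data do not provide sufficient evidence against H0.

1.25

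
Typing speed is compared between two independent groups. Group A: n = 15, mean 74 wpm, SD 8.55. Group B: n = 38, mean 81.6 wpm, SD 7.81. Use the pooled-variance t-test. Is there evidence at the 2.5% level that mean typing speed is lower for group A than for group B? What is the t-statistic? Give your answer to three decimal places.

-3.108

Let group 1 = group A, group 2 = group B. H0: μ_1 = μ_2; H1: μ_1 < μ_2 (two-sample pooled-variance t-test, left-tailed).
s_p² = [(15−1)·8.55² + (38−1)·7.81²]/(15+38−2) = 64.3194
t = (74 − 81.6)/√[64.3194·(1/15 + 1/38)] = -3.108
df = n₁ + n₂ − 2 = 51
p-value = P(T ≤ -3.108) ≈ 0.002
Since p ≈ 0.002 < α = 0.025, reject H0; the evidence is statistically significant.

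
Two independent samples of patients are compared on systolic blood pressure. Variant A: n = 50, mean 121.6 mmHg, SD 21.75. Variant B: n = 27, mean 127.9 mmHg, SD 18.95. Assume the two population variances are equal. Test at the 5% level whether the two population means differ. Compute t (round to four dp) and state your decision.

t = -1.2669; fail to reject H0

Let group 1 = variant A, group 2 = variant B. H0: μ_1 = μ_2; H1: μ_1 ≠ μ_2 (two-sample pooled-variance t-test, two-sided).
s_p² = [(50−1)·21.75² + (27−1)·18.95²]/(50+27−2) = 433.556
t = (121.6 − 127.9)/√[433.556·(1/50 + 1/27)] = -1.2669
df = n₁ + n₂ − 2 = 75
Two-sided p-value ≈ 0.2091
Since p ≈ 0.2091 > α = 0.05, fail to reject H0; the data do not provide sufficient evidence against H0.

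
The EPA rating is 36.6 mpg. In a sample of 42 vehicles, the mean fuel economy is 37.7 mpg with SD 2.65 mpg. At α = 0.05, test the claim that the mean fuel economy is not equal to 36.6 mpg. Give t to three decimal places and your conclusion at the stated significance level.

t = 2.690; reject H0

H0: μ = 36.6; H1: μ ≠ 36.6 (one-sample t-test, two-sided).
t = (x̄ − μ₀)/(s/√n) = (37.7 − 36.6)/(2.65/√42) = 2.690
df = n − 1 = 41
Two-sided p-value ≈ 0.010
Since p ≈ 0.010 < α = 0.05, reject H0; the evidence is statistically significant.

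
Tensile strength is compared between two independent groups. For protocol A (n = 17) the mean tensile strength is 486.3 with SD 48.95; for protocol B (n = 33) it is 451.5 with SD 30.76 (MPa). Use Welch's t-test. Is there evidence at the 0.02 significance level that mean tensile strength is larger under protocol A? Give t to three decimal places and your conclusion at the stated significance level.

t = 2.672; reject H0

Let group 1 = protocol A, group 2 = protocol B. H0: μ_1 = μ_2; H1: μ_1 > μ_2 (Welch's two-sample t-test, right-tailed).
t = (x̄_1 − x̄_2)/√(s_1²/n_1 + s_2²/n_2) = (486.3 − 451.5)/√(48.95²/17 + 30.76²/33) = 2.672
Welch–Satterthwaite df ≈ 22.70
p-value = P(T ≥ 2.672) ≈ 0.007
Since p ≈ 0.007 < α = 0.02, reject H0; the evidence is statistically significant.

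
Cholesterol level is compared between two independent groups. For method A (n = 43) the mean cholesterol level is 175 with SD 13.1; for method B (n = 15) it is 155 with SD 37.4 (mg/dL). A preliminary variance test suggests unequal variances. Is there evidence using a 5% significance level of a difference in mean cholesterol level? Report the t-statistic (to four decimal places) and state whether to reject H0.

t = 2.0282; fail to reject H0

Let group 1 = method A, group 2 = method B. H0: μ_1 = μ_2; H1: μ_1 ≠ μ_2 (Welch's two-sample t-test, two-sided).
t = (x̄_1 − x̄_2)/√(s_1²/n_1 + s_2²/n_2) = (175 − 155)/√(13.1²/43 + 37.4²/15) = 2.0282
Welch–Satterthwaite df ≈ 15.21
Two-sided p-value ≈ 0.060
Since p ≈ 0.060 > α = 0.05, fail to reject H0; the evidence is not statistically significant.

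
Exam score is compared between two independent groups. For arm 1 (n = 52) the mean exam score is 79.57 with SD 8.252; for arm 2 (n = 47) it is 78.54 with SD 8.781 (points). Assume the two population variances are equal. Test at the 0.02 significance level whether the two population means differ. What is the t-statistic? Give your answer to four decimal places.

Let group 1 = arm 1, group 2 = arm 2. H0: μ_1 = μ_2; H1: μ_1 ≠ μ_2 (two-sample pooled-variance t-test, two-sided).
s_p² = [(52−1)·8.252² + (47−1)·8.781²]/(52+47−2) = 72.3685
t = (79.57 − 78.54)/√[72.3685·(1/52 + 1/47)] = 0.6016
df = n₁ + n₂ − 2 = 97
Two-sided p-value ≈ 0.5489
Since p ≈ 0.5489 > α = 0.02, fail to reject H0; the evidence is not statistically significant.

0.6016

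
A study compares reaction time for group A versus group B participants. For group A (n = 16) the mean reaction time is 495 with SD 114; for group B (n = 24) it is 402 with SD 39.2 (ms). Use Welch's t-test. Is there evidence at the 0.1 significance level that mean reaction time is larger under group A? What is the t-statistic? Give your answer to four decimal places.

3.1417

Let group 1 = group A, group 2 = group B. H0: μ_1 = μ_2; H1: μ_1 > μ_2 (Welch's two-sample t-test, right-tailed).
t = (x̄_1 − x̄_2)/√(s_1²/n_1 + s_2²/n_2) = (495 − 402)/√(114²/16 + 39.2²/24) = 3.1417
Welch–Satterthwaite df ≈ 17.39
p-value = P(T ≥ 3.1417) ≈ 0.003
Since p ≈ 0.003 < α = 0.1, reject H0; the data support H1.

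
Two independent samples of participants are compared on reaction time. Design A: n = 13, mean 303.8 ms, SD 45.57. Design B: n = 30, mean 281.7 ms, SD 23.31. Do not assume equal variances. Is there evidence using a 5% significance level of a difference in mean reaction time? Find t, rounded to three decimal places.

1.657

Let group 1 = design A, group 2 = design B. H0: μ_1 = μ_2; H1: μ_1 ≠ μ_2 (Welch's two-sample t-test, two-sided).
t = (x̄_1 − x̄_2)/√(s_1²/n_1 + s_2²/n_2) = (303.8 − 281.7)/√(45.57²/13 + 23.31²/30) = 1.657
Welch–Satterthwaite df ≈ 14.80
Two-sided p-value ≈ 0.1185
Since p ≈ 0.1185 > α = 0.05, fail to reject H0; the data do not provide sufficient evidence against H0.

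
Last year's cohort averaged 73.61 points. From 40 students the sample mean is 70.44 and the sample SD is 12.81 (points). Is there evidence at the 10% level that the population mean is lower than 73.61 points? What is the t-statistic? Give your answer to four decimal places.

H0: μ = 73.61; H1: μ < 73.61 (one-sample t-test, left-tailed).
t = (x̄ − μ₀)/(s/√n) = (70.44 − 73.61)/(12.81/√40) = -1.5651
df = n − 1 = 39
p-value = P(T ≤ -1.5651) ≈ 0.063
Since p ≈ 0.063 < α = 0.1, reject H0; the evidence is statistically significant.

-1.5651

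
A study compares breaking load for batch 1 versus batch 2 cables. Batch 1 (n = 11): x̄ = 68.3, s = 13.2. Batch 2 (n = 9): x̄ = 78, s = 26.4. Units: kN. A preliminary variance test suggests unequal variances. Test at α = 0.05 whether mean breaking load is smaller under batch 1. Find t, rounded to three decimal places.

Let group 1 = batch 1, group 2 = batch 2. H0: μ_1 = μ_2; H1: μ_1 < μ_2 (Welch's two-sample t-test, left-tailed).
t = (x̄_1 − x̄_2)/√(s_1²/n_1 + s_2²/n_2) = (68.3 − 78)/√(13.2²/11 + 26.4²/9) = -1.004
Welch–Satterthwaite df ≈ 11.23
p-value = P(T ≤ -1.004) ≈ 0.168
Since p ≈ 0.168 > α = 0.05, fail to reject H0; the evidence is not statistically significant.

-1.004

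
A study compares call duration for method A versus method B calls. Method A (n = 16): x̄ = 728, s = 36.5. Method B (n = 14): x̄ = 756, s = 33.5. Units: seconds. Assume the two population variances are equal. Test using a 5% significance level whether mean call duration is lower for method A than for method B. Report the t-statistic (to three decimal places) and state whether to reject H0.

t = -2.177; reject H0

Let group 1 = method A, group 2 = method B. H0: μ_1 = μ_2; H1: μ_1 < μ_2 (two-sample pooled-variance t-test, left-tailed).
s_p² = [(16−1)·36.5² + (14−1)·33.5²]/(16+14−2) = 1234.75
t = (728 − 756)/√[1234.75·(1/16 + 1/14)] = -2.177
df = n₁ + n₂ − 2 = 28
p-value = P(T ≤ -2.177) ≈ 0.019
Since p ≈ 0.019 < α = 0.05, reject H0; the data support H1.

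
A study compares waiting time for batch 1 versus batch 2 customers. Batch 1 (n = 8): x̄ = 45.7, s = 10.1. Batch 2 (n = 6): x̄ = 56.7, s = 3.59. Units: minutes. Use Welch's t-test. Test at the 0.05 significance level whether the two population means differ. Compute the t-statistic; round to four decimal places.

-2.8498

Let group 1 = batch 1, group 2 = batch 2. H0: μ_1 = μ_2; H1: μ_1 ≠ μ_2 (Welch's two-sample t-test, two-sided).
t = (x̄_1 − x̄_2)/√(s_1²/n_1 + s_2²/n_2) = (45.7 − 56.7)/√(10.1²/8 + 3.59²/6) = -2.8498
Welch–Satterthwaite df ≈ 9.19
Two-sided p-value ≈ 0.0187
Since p ≈ 0.0187 < α = 0.05, reject H0; the data support H1.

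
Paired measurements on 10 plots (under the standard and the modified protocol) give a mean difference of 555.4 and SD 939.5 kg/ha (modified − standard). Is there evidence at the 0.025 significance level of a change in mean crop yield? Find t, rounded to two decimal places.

1.87

H0: μ_d = 0; H1: μ_d ≠ 0 (paired t-test on the differences, two-sided).
t = d̄/(s_d/√n) = 555.4/(939.5/√10) = 1.87
df = n − 1 = 9
Two-sided p-value ≈ 0.094
Since p ≈ 0.094 > α = 0.025, fail to reject H0; the evidence is not statistically significant.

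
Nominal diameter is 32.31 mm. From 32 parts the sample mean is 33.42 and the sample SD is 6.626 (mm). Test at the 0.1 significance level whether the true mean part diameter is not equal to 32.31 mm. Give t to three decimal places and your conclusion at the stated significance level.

H0: μ = 32.31; H1: μ ≠ 32.31 (one-sample t-test, two-sided).
t = (x̄ − μ₀)/(s/√n) = (33.42 − 32.31)/(6.626/√32) = 0.948
df = n − 1 = 31
Two-sided p-value ≈ 0.351
Since p ≈ 0.351 > α = 0.1, fail to reject H0; the evidence is not statistically significant.

t = 0.948; fail to reject H0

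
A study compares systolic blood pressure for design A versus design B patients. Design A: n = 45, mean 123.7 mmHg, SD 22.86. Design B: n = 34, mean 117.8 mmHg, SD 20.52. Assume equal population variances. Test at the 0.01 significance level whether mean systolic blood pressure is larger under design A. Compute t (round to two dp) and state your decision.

Let group 1 = design A, group 2 = design B. H0: μ_1 = μ_2; H1: μ_1 > μ_2 (two-sample pooled-variance t-test, right-tailed).
s_p² = [(45−1)·22.86² + (34−1)·20.52²]/(45+34−2) = 479.076
t = (123.7 − 117.8)/√[479.076·(1/45 + 1/34)] = 1.19
df = n₁ + n₂ − 2 = 77
p-value = P(T ≥ 1.19) ≈ 0.1196
Since p ≈ 0.1196 > α = 0.01, fail to reject H0; the data do not provide sufficient evidence against H0.

t = 1.19; fail to reject H0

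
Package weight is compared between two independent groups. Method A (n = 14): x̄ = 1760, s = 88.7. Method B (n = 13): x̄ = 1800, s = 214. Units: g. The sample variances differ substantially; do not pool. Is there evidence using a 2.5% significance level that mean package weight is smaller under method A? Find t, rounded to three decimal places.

Let group 1 = method A, group 2 = method B. H0: μ_1 = μ_2; H1: μ_1 < μ_2 (Welch's two-sample t-test, left-tailed).
t = (x̄_1 − x̄_2)/√(s_1²/n_1 + s_2²/n_2) = (1760 − 1800)/√(88.7²/14 + 214²/13) = -0.626
Welch–Satterthwaite df ≈ 15.76
p-value = P(T ≤ -0.626) ≈ 0.270
Since p ≈ 0.270 > α = 0.025, fail to reject H0; the evidence is not statistically significant.

-0.626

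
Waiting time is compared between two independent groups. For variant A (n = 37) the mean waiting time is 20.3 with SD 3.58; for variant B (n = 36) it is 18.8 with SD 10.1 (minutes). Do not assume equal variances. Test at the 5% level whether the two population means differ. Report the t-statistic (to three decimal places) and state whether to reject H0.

t = 0.841; fail to reject H0

Let group 1 = variant A, group 2 = variant B. H0: μ_1 = μ_2; H1: μ_1 ≠ μ_2 (Welch's two-sample t-test, two-sided).
t = (x̄_1 − x̄_2)/√(s_1²/n_1 + s_2²/n_2) = (20.3 − 18.8)/√(3.58²/37 + 10.1²/36) = 0.841
Welch–Satterthwaite df ≈ 43.45
Two-sided p-value ≈ 0.405
Since p ≈ 0.405 > α = 0.05, fail to reject H0; the evidence is not statistically significant.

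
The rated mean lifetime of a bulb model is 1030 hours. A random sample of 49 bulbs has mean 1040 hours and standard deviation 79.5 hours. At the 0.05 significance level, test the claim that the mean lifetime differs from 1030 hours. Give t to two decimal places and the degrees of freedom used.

H0: μ = 1030; H1: μ ≠ 1030 (one-sample t-test, two-sided).
t = (x̄ − μ₀)/(s/√n) = (1040 − 1030)/(79.5/√49) = 0.88
df = n − 1 = 48
Two-sided p-value ≈ 0.3830
Since p ≈ 0.3830 > α = 0.05, fail to reject H0; the evidence is not statistically significant.

t = 0.88, df = 48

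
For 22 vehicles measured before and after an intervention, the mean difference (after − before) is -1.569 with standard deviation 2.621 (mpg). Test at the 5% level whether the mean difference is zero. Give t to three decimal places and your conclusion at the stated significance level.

t = -2.808; reject H0

H0: μ_d = 0; H1: μ_d ≠ 0 (paired t-test on the differences, two-sided).
t = d̄/(s_d/√n) = -1.569/(2.621/√22) = -2.808
df = n − 1 = 21
Two-sided p-value ≈ 0.0105
Since p ≈ 0.0105 < α = 0.05, reject H0; the evidence is statistically significant.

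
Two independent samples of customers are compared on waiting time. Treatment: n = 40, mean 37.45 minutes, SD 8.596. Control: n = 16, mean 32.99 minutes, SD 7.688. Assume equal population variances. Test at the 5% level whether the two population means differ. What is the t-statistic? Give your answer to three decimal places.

1.805

Let group 1 = treatment, group 2 = control. H0: μ_1 = μ_2; H1: μ_1 ≠ μ_2 (two-sample pooled-variance t-test, two-sided).
s_p² = [(40−1)·8.596² + (16−1)·7.688²]/(40+16−2) = 69.784
t = (37.45 − 32.99)/√[69.784·(1/40 + 1/16)] = 1.805
df = n₁ + n₂ − 2 = 54
Two-sided p-value ≈ 0.077
Since p ≈ 0.077 > α = 0.05, fail to reject H0; the data do not provide sufficient evidence against H0.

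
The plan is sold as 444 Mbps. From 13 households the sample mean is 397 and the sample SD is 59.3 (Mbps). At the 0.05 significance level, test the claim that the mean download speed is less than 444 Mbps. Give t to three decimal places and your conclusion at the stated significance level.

t = -2.858; reject H0

H0: μ = 444; H1: μ < 444 (one-sample t-test, left-tailed).
t = (x̄ − μ₀)/(s/√n) = (397 − 444)/(59.3/√13) = -2.858
df = n − 1 = 12
p-value = P(T ≤ -2.858) ≈ 0.007
Since p ≈ 0.007 < α = 0.05, reject H0; the evidence is statistically significant.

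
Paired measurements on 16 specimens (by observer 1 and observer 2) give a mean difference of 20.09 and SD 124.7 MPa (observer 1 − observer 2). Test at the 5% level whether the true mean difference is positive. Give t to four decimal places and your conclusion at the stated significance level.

t = 0.6444; fail to reject H0

H0: μ_d = 0; H1: μ_d > 0 (paired t-test on the differences, right-tailed).
t = d̄/(s_d/√n) = 20.09/(124.7/√16) = 0.6444
df = n − 1 = 15
p-value = P(T ≥ 0.6444) ≈ 0.2645
Since p ≈ 0.2645 > α = 0.05, fail to reject H0; the evidence is not statistically significant.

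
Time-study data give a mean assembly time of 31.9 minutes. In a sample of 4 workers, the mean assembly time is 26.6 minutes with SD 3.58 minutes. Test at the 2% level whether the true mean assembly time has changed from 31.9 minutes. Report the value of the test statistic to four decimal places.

-2.9609

H0: μ = 31.9; H1: μ ≠ 31.9 (one-sample t-test, two-sided).
t = (x̄ − μ₀)/(s/√n) = (26.6 − 31.9)/(3.58/√4) = -2.9609
df = n − 1 = 3
Two-sided p-value ≈ 0.060
Since p ≈ 0.060 > α = 0.02, fail to reject H0; the data do not provide sufficient evidence against H0.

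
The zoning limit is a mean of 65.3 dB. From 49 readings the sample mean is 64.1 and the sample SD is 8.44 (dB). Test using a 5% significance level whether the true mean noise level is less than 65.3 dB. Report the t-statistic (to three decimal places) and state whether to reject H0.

H0: μ = 65.3; H1: μ < 65.3 (one-sample t-test, left-tailed).
t = (x̄ − μ₀)/(s/√n) = (64.1 − 65.3)/(8.44/√49) = -0.995
df = n − 1 = 48
p-value = P(T ≤ -0.995) ≈ 0.1623
Since p ≈ 0.1623 > α = 0.05, fail to reject H0; the evidence is not statistically significant.

t = -0.995; fail to reject H0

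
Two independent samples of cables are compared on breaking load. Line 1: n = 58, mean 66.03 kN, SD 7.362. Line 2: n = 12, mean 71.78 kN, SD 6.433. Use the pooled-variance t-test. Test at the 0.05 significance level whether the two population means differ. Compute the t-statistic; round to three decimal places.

Let group 1 = line 1, group 2 = line 2. H0: μ_1 = μ_2; H1: μ_1 ≠ μ_2 (two-sample pooled-variance t-test, two-sided).
s_p² = [(58−1)·7.362² + (12−1)·6.433²]/(58+12−2) = 52.1259
t = (66.03 − 71.78)/√[52.1259·(1/58 + 1/12)] = -2.511
df = n₁ + n₂ − 2 = 68
Two-sided p-value ≈ 0.0144
Since p ≈ 0.0144 < α = 0.05, reject H0; the data support H1.

-2.511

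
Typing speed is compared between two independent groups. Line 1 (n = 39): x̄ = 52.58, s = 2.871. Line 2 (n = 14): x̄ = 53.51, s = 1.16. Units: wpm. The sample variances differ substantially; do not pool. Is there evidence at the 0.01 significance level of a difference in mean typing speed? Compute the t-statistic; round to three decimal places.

-1.677

Let group 1 = line 1, group 2 = line 2. H0: μ_1 = μ_2; H1: μ_1 ≠ μ_2 (Welch's two-sample t-test, two-sided).
t = (x̄_1 − x̄_2)/√(s_1²/n_1 + s_2²/n_2) = (52.58 − 53.51)/√(2.871²/39 + 1.16²/14) = -1.677
Welch–Satterthwaite df ≈ 50.12
Two-sided p-value ≈ 0.0997
Since p ≈ 0.0997 > α = 0.01, fail to reject H0; the data do not provide sufficient evidence against H0.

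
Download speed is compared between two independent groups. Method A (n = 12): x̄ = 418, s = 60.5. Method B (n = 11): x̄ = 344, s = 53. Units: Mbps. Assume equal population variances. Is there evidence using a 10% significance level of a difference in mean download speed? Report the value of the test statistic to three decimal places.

Let group 1 = method A, group 2 = method B. H0: μ_1 = μ_2; H1: μ_1 ≠ μ_2 (two-sample pooled-variance t-test, two-sided).
s_p² = [(12−1)·60.5² + (11−1)·53²]/(12+11−2) = 3254.89
t = (418 − 344)/√[3254.89·(1/12 + 1/11)] = 3.107
df = n₁ + n₂ − 2 = 21
Two-sided p-value ≈ 0.0053
Since p ≈ 0.0053 < α = 0.1, reject H0; the data support H1.

3.107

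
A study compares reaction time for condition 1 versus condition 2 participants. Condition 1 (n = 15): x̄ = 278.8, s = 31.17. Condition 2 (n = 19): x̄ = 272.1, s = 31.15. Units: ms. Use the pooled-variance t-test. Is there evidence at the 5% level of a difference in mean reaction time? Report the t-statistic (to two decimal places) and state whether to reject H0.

Let group 1 = condition 1, group 2 = condition 2. H0: μ_1 = μ_2; H1: μ_1 ≠ μ_2 (two-sample pooled-variance t-test, two-sided).
s_p² = [(15−1)·31.17² + (19−1)·31.15²]/(15+19−2) = 970.868
t = (278.8 − 272.1)/√[970.868·(1/15 + 1/19)] = 0.62
df = n₁ + n₂ − 2 = 32
Two-sided p-value ≈ 0.538
Since p ≈ 0.538 > α = 0.05, fail to reject H0; the evidence is not statistically significant.

t = 0.62; fail to reject H0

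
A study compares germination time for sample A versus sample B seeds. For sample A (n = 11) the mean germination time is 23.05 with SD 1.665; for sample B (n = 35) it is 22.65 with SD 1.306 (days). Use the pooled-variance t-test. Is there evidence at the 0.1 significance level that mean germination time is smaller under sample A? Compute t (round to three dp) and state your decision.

Let group 1 = sample A, group 2 = sample B. H0: μ_1 = μ_2; H1: μ_1 < μ_2 (two-sample pooled-variance t-test, left-tailed).
s_p² = [(11−1)·1.665² + (35−1)·1.306²]/(11+35−2) = 1.94804
t = (23.05 − 22.65)/√[1.94804·(1/11 + 1/35)] = 0.829
df = n₁ + n₂ − 2 = 44
p-value = P(T ≤ 0.829) ≈ 0.794
Since p ≈ 0.794 > α = 0.1, fail to reject H0; the evidence is not statistically significant.

t = 0.829; fail to reject H0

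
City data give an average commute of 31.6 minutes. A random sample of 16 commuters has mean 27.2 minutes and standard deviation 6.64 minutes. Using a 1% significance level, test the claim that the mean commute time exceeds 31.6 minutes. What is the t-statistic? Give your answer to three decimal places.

H0: μ = 31.6; H1: μ > 31.6 (one-sample t-test, right-tailed).
t = (x̄ − μ₀)/(s/√n) = (27.2 − 31.6)/(6.64/√16) = -2.651
df = n − 1 = 15
p-value = P(T ≥ -2.651) ≈ 0.9909
Since p ≈ 0.9909 > α = 0.01, fail to reject H0; the data do not provide sufficient evidence against H0.

-2.651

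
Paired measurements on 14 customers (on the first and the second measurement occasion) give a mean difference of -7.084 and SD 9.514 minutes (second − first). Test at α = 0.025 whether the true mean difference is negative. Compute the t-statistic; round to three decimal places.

H0: μ_d = 0; H1: μ_d < 0 (paired t-test on the differences, left-tailed).
t = d̄/(s_d/√n) = -7.084/(9.514/√14) = -2.786
df = n − 1 = 13
p-value = P(T ≤ -2.786) ≈ 0.0077
Since p ≈ 0.0077 < α = 0.025, reject H0; the evidence is statistically significant.

-2.786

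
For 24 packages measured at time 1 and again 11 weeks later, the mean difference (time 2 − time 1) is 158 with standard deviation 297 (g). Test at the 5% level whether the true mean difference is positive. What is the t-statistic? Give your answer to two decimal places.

2.61

H0: μ_d = 0; H1: μ_d > 0 (paired t-test on the differences, right-tailed).
t = d̄/(s_d/√n) = 158/(297/√24) = 2.61
df = n − 1 = 23
p-value = P(T ≥ 2.61) ≈ 0.0079
Since p ≈ 0.0079 < α = 0.05, reject H0; the evidence is statistically significant.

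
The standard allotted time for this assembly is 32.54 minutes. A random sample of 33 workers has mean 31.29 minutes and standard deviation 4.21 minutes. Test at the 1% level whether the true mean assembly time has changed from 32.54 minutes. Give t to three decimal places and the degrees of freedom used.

t = -1.706, df = 32

H0: μ = 32.54; H1: μ ≠ 32.54 (one-sample t-test, two-sided).
t = (x̄ − μ₀)/(s/√n) = (31.29 − 32.54)/(4.21/√33) = -1.706
df = n − 1 = 32
Two-sided p-value ≈ 0.0978
Since p ≈ 0.0978 > α = 0.01, fail to reject H0; the evidence is not statistically significant.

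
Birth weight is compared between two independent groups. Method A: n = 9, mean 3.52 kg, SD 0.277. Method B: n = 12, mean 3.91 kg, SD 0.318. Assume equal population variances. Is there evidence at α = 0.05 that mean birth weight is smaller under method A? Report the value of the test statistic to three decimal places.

-2.934

Let group 1 = method A, group 2 = method B. H0: μ_1 = μ_2; H1: μ_1 < μ_2 (two-sample pooled-variance t-test, left-tailed).
s_p² = [(9−1)·0.277² + (12−1)·0.318²]/(9+12−2) = 0.0908524
t = (3.52 − 3.91)/√[0.0908524·(1/9 + 1/12)] = -2.934
df = n₁ + n₂ − 2 = 19
p-value = P(T ≤ -2.934) ≈ 0.004
Since p ≈ 0.004 < α = 0.05, reject H0; the data support H1.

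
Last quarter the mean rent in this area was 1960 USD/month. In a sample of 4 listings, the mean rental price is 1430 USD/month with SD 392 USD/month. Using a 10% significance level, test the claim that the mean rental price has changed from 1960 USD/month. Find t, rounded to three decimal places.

-2.704

H0: μ = 1960; H1: μ ≠ 1960 (one-sample t-test, two-sided).
t = (x̄ − μ₀)/(s/√n) = (1430 − 1960)/(392/√4) = -2.704
df = n − 1 = 3
Two-sided p-value ≈ 0.0735
Since p ≈ 0.0735 < α = 0.1, reject H0; the data support H1.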